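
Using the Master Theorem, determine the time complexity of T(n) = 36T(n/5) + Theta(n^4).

Master Theorem for T(n) = 36T(n/5) + O(n^4):

a = 36, b = 5, c = 4
log_b(a) = log_5(36) = 2.2266

Case 3: c = 4 > log_5(36) = 2.2266
T(n) = O(n^4) = O(n^4)

For T(n) = 36T(n/5) + O(n^4): log_5(36) = 2.2266. This is Case 3 of the Master Theorem (c > log_b(a), work dominated by root), giving O(n^4).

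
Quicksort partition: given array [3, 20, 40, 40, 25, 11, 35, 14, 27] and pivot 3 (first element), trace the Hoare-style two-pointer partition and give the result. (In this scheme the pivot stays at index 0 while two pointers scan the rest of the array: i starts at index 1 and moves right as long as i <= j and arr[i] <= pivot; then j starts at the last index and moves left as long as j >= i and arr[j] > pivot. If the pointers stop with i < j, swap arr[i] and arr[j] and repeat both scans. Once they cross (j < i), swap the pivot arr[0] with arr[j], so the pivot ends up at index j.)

Hoare-style two-pointer partition with pivot = 3:

Initial array: [3, 20, 40, 40, 25, 11, 35, 14, 27]

Pointers start at i = 1, j = 8.
i ends at 1, j ends at 0: the pointers have crossed (j < i), so scanning stops.

j = 0, so swapping arr[0] with arr[j] leaves the pivot at position 0: [3, 20, 40, 40, 25, 11, 35, 14, 27]
Pivot position: 0

After partitioning with pivot 3, the array becomes [3, 20, 40, 40, 25, 11, 35, 14, 27]. The pivot is placed at index 0. All elements to the left of the pivot are <= 3, and all elements to the right are > 3.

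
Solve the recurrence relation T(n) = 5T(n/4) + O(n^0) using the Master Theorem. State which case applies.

Master Theorem for T(n) = 5T(n/4) + O(n^0):

a = 5, b = 4, c = 0
log_b(a) = log_4(5) = 1.1610

Case 1: c = 0 < log_4(5) = 1.1610
T(n) = O(n^(log_4 5))

For T(n) = 5T(n/4) + O(n^0): log_4(5) = 1.1610. This is Case 1 of the Master Theorem (c < log_b(a), work dominated by leaves), giving O(n^(log_4 5)).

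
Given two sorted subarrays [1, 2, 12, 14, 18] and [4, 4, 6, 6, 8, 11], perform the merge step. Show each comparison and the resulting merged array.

Merging process:

Compare 1 vs 4: take 1 from left. Merged: [1]
Compare 2 vs 4: take 2 from left. Merged: [1, 2]
Compare 12 vs 4: take 4 from right. Merged: [1, 2, 4]
Compare 12 vs 4: take 4 from right. Merged: [1, 2, 4, 4]
Compare 12 vs 6: take 6 from right. Merged: [1, 2, 4, 4, 6]
Compare 12 vs 6: take 6 from right. Merged: [1, 2, 4, 4, 6, 6]
Compare 12 vs 8: take 8 from right. Merged: [1, 2, 4, 4, 6, 6, 8]
Compare 12 vs 11: take 11 from right. Merged: [1, 2, 4, 4, 6, 6, 8, 11]
Append remaining from left: [12, 14, 18]. Merged: [1, 2, 4, 4, 6, 6, 8, 11, 12, 14, 18]

Final merged array: [1, 2, 4, 4, 6, 6, 8, 11, 12, 14, 18]
Total comparisons: 8

The merged array is [1, 2, 4, 4, 6, 6, 8, 11, 12, 14, 18], requiring 8 comparisons. The merge step runs in O(n) time where n is the total number of elements.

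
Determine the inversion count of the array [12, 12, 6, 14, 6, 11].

Finding inversions in [12, 12, 6, 14, 6, 11]:

(0, 2): arr[0]=12 > arr[2]=6
(0, 4): arr[0]=12 > arr[4]=6
(0, 5): arr[0]=12 > arr[5]=11
(1, 2): arr[1]=12 > arr[2]=6
(1, 4): arr[1]=12 > arr[4]=6
(1, 5): arr[1]=12 > arr[5]=11
(3, 4): arr[3]=14 > arr[4]=6
(3, 5): arr[3]=14 > arr[5]=11

Total inversions: 8

The array has 8 inversion(s): (0,2), (0,4), (0,5), (1,2), (1,4), (1,5), (3,4), (3,5). Each pair (i,j) satisfies i < j and arr[i] > arr[j].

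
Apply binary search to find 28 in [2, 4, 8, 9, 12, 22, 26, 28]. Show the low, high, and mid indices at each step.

Binary search for 28 in [2, 4, 8, 9, 12, 22, 26, 28]:

lo=0, hi=7, mid=3, arr[mid]=9 -> 9 < 28, search right half
lo=4, hi=7, mid=5, arr[mid]=22 -> 22 < 28, search right half
lo=6, hi=7, mid=6, arr[mid]=26 -> 26 < 28, search right half
lo=7, hi=7, mid=7, arr[mid]=28 -> Found target at index 7!

Binary search finds 28 at index 7 after 4 comparisons. The search repeatedly halves the search space by comparing with the middle element.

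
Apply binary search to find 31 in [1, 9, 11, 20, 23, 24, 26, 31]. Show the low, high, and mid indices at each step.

Binary search for 31 in [1, 9, 11, 20, 23, 24, 26, 31]:

lo=0, hi=7, mid=3, arr[mid]=20 -> 20 < 31, search right half
lo=4, hi=7, mid=5, arr[mid]=24 -> 24 < 31, search right half
lo=6, hi=7, mid=6, arr[mid]=26 -> 26 < 31, search right half
lo=7, hi=7, mid=7, arr[mid]=31 -> Found target at index 7!

Binary search finds 31 at index 7 after 4 comparisons. The search repeatedly halves the search space by comparing with the middle element.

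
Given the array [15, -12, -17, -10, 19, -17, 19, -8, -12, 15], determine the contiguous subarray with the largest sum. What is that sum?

Using Kadane's algorithm on [15, -12, -17, -10, 19, -17, 19, -8, -12, 15]:

Scanning through the array:
Position 1 (value -12): max_ending_here = 3, max_so_far = 15
Position 2 (value -17): max_ending_here = -14, max_so_far = 15
Position 3 (value -10): max_ending_here = -10, max_so_far = 15
Position 4 (value 19): max_ending_here = 19, max_so_far = 19
Position 5 (value -17): max_ending_here = 2, max_so_far = 19
Position 6 (value 19): max_ending_here = 21, max_so_far = 21
Position 7 (value -8): max_ending_here = 13, max_so_far = 21
Position 8 (value -12): max_ending_here = 1, max_so_far = 21
Position 9 (value 15): max_ending_here = 16, max_so_far = 21

Maximum subarray: [19, -17, 19]
Maximum sum: 21

The maximum subarray is [19, -17, 19] with sum 21. This subarray runs from index 4 to index 6.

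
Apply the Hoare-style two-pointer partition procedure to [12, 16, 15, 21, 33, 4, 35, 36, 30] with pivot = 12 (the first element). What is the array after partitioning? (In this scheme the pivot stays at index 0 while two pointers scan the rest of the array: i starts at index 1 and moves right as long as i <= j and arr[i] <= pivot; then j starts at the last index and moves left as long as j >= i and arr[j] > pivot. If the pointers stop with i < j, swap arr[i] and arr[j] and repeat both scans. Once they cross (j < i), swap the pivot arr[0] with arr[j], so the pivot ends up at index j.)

Hoare-style two-pointer partition with pivot = 12:

Initial array: [12, 16, 15, 21, 33, 4, 35, 36, 30]

Pointers start at i = 1, j = 8.
i stops at index 1 (arr[1]=16 > 12), j stops at index 5 (arr[5]=4 <= 12): swap arr[1] and arr[5], array becomes [12, 4, 15, 21, 33, 16, 35, 36, 30]
i ends at 2, j ends at 1: the pointers have crossed (j < i), so scanning stops.

Swap pivot arr[0] with arr[1] to place pivot at position 1: [4, 12, 15, 21, 33, 16, 35, 36, 30]
Pivot position: 1

After partitioning with pivot 12, the array becomes [4, 12, 15, 21, 33, 16, 35, 36, 30]. The pivot is placed at index 1. All elements to the left of the pivot are <= 12, and all elements to the right are > 12.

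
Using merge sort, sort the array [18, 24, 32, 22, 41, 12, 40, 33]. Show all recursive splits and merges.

Merge sort trace:

Split: [18, 24, 32, 22, 41, 12, 40, 33] -> [18, 24, 32, 22] and [41, 12, 40, 33]
  Split: [18, 24, 32, 22] -> [18, 24] and [32, 22]
    Split: [18, 24] -> [18] and [24]
    Merge: [18] + [24] -> [18, 24]
    Split: [32, 22] -> [32] and [22]
    Merge: [32] + [22] -> [22, 32]
  Merge: [18, 24] + [22, 32] -> [18, 22, 24, 32]
  Split: [41, 12, 40, 33] -> [41, 12] and [40, 33]
    Split: [41, 12] -> [41] and [12]
    Merge: [41] + [12] -> [12, 41]
    Split: [40, 33] -> [40] and [33]
    Merge: [40] + [33] -> [33, 40]
  Merge: [12, 41] + [33, 40] -> [12, 33, 40, 41]
Merge: [18, 22, 24, 32] + [12, 33, 40, 41] -> [12, 18, 22, 24, 32, 33, 40, 41]

Final sorted array: [12, 18, 22, 24, 32, 33, 40, 41]

The merge sort proceeds by recursively splitting the array and merging sorted halves.
After all merges, the sorted array is [12, 18, 22, 24, 32, 33, 40, 41].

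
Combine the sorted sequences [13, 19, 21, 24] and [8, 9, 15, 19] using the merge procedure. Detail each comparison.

Merging process:

Compare 13 vs 8: take 8 from right. Merged: [8]
Compare 13 vs 9: take 9 from right. Merged: [8, 9]
Compare 13 vs 15: take 13 from left. Merged: [8, 9, 13]
Compare 19 vs 15: take 15 from right. Merged: [8, 9, 13, 15]
Compare 19 vs 19: take 19 from left. Merged: [8, 9, 13, 15, 19]
Compare 21 vs 19: take 19 from right. Merged: [8, 9, 13, 15, 19, 19]
Append remaining from left: [21, 24]. Merged: [8, 9, 13, 15, 19, 19, 21, 24]

Final merged array: [8, 9, 13, 15, 19, 19, 21, 24]
Total comparisons: 6

The merged array is [8, 9, 13, 15, 19, 19, 21, 24], requiring 6 comparisons. The merge step runs in O(n) time where n is the total number of elements.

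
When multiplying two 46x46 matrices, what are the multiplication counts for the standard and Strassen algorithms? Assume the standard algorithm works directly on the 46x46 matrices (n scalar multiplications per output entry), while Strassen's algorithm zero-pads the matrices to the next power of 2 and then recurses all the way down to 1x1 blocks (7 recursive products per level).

Matrix multiplication for 46x46 matrices:

Strassen's algorithm requires power-of-2 dimensions. Pad 46x46 to 64x64 (next power of 2).

Standard algorithm: 46^3 = 97336 multiplications
Strassen's algorithm: 7^(log2(64)) = 7^6 = 117649 multiplications
Difference: 97336 - 117649 = -20313 (Strassen uses MORE here due to padding overhead — for small or just-over-power-of-2 n, padding can outweigh the per-level savings)

Standard: 97336 multiplications (46^3). Strassen: 117649 multiplications (7^6, after padding to 64x64). Strassen reduces 8 recursive multiplications to 7 at each level.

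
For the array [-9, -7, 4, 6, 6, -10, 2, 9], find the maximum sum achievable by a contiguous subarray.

Using Kadane's algorithm on [-9, -7, 4, 6, 6, -10, 2, 9]:

Scanning through the array:
Position 1 (value -7): max_ending_here = -7, max_so_far = -7
Position 2 (value 4): max_ending_here = 4, max_so_far = 4
Position 3 (value 6): max_ending_here = 10, max_so_far = 10
Position 4 (value 6): max_ending_here = 16, max_so_far = 16
Position 5 (value -10): max_ending_here = 6, max_so_far = 16
Position 6 (value 2): max_ending_here = 8, max_so_far = 16
Position 7 (value 9): max_ending_here = 17, max_so_far = 17

Maximum subarray: [4, 6, 6, -10, 2, 9]
Maximum sum: 17

The maximum subarray is [4, 6, 6, -10, 2, 9] with sum 17. This subarray runs from index 2 to index 7.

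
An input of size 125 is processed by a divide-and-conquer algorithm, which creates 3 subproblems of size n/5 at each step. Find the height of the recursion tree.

For divide and conquer with division factor 5:

Problem sizes at each level:
Level 0: 125
Level 1: 25
Level 2: 5
Level 3: 1

The root is level 0 and the size-1 base case is level 3 (the tree spans levels 0 through 3, i.e. 4 levels counting the root), so the depth is the number of divisions: log_5(125) = 3

The recursion tree depth is log_5(125) = 3. At each level, the problem size is divided by 5, so it takes 3 divisions to reduce to a base case of size 1. The algorithm makes 3 recursive calls at each level.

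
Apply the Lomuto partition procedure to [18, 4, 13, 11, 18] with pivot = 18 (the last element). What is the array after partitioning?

Lomuto partition with pivot = 18:

Initial array: [18, 4, 13, 11, 18]

arr[0]=18 <= 18: swap with position 0, array becomes [18, 4, 13, 11, 18]
arr[1]=4 <= 18: swap with position 1, array becomes [18, 4, 13, 11, 18]
arr[2]=13 <= 18: swap with position 2, array becomes [18, 4, 13, 11, 18]
arr[3]=11 <= 18: swap with position 3, array becomes [18, 4, 13, 11, 18]

Place pivot at position 4: [18, 4, 13, 11, 18]
Pivot position: 4

After partitioning with pivot 18, the array becomes [18, 4, 13, 11, 18]. The pivot is placed at index 4. All elements to the left of the pivot are <= 18, and all elements to the right are > 18.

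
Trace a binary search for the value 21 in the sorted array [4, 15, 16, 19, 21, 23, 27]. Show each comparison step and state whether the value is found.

Binary search for 21 in [4, 15, 16, 19, 21, 23, 27]:

lo=0, hi=6, mid=3, arr[mid]=19 -> 19 < 21, search right half
lo=4, hi=6, mid=5, arr[mid]=23 -> 23 > 21, search left half
lo=4, hi=4, mid=4, arr[mid]=21 -> Found target at index 4!

Binary search finds 21 at index 4 after 3 comparisons. The search repeatedly halves the search space by comparing with the middle element.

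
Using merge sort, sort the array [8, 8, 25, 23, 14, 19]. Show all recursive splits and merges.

Merge sort trace:

Split: [8, 8, 25, 23, 14, 19] -> [8, 8, 25] and [23, 14, 19]
  Split: [8, 8, 25] -> [8] and [8, 25]
    Split: [8, 25] -> [8] and [25]
    Merge: [8] + [25] -> [8, 25]
  Merge: [8] + [8, 25] -> [8, 8, 25]
  Split: [23, 14, 19] -> [23] and [14, 19]
    Split: [14, 19] -> [14] and [19]
    Merge: [14] + [19] -> [14, 19]
  Merge: [23] + [14, 19] -> [14, 19, 23]
Merge: [8, 8, 25] + [14, 19, 23] -> [8, 8, 14, 19, 23, 25]

Final sorted array: [8, 8, 14, 19, 23, 25]

The merge sort proceeds by recursively splitting the array and merging sorted halves.
After all merges, the sorted array is [8, 8, 14, 19, 23, 25].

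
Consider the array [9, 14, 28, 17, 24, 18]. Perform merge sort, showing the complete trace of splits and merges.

Merge sort trace:

Split: [9, 14, 28, 17, 24, 18] -> [9, 14, 28] and [17, 24, 18]
  Split: [9, 14, 28] -> [9] and [14, 28]
    Split: [14, 28] -> [14] and [28]
    Merge: [14] + [28] -> [14, 28]
  Merge: [9] + [14, 28] -> [9, 14, 28]
  Split: [17, 24, 18] -> [17] and [24, 18]
    Split: [24, 18] -> [24] and [18]
    Merge: [24] + [18] -> [18, 24]
  Merge: [17] + [18, 24] -> [17, 18, 24]
Merge: [9, 14, 28] + [17, 18, 24] -> [9, 14, 17, 18, 24, 28]

Final sorted array: [9, 14, 17, 18, 24, 28]

The merge sort proceeds by recursively splitting the array and merging sorted halves.
After all merges, the sorted array is [9, 14, 17, 18, 24, 28].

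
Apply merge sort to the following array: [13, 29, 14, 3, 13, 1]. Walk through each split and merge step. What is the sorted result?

Merge sort trace:

Split: [13, 29, 14, 3, 13, 1] -> [13, 29, 14] and [3, 13, 1]
  Split: [13, 29, 14] -> [13] and [29, 14]
    Split: [29, 14] -> [29] and [14]
    Merge: [29] + [14] -> [14, 29]
  Merge: [13] + [14, 29] -> [13, 14, 29]
  Split: [3, 13, 1] -> [3] and [13, 1]
    Split: [13, 1] -> [13] and [1]
    Merge: [13] + [1] -> [1, 13]
  Merge: [3] + [1, 13] -> [1, 3, 13]
Merge: [13, 14, 29] + [1, 3, 13] -> [1, 3, 13, 13, 14, 29]

Final sorted array: [1, 3, 13, 13, 14, 29]

The merge sort proceeds by recursively splitting the array and merging sorted halves.
After all merges, the sorted array is [1, 3, 13, 13, 14, 29].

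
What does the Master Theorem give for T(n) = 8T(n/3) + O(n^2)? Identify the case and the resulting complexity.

Master Theorem for T(n) = 8T(n/3) + O(n^2):

a = 8, b = 3, c = 2
log_b(a) = log_3(8) = 1.8928

Case 3: c = 2 > log_3(8) = 1.8928
T(n) = O(n^2) = O(n^2)

For T(n) = 8T(n/3) + O(n^2): log_3(8) = 1.8928. This is Case 3 of the Master Theorem (c > log_b(a), work dominated by root), giving O(n^2).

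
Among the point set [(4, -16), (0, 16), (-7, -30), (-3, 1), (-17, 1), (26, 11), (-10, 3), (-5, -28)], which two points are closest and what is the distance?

Computing all pairwise distances among 8 points:

d((4, -16), (0, 16)) = 32.249
d((4, -16), (-7, -30)) = 17.8045
d((4, -16), (-3, 1)) = 18.3848
d((4, -16), (-17, 1)) = 27.0185
d((4, -16), (26, 11)) = 34.8281
d((4, -16), (-10, 3)) = 23.6008
d((4, -16), (-5, -28)) = 15.0
d((0, 16), (-7, -30)) = 46.5296
d((0, 16), (-3, 1)) = 15.2971
d((0, 16), (-17, 1)) = 22.6716
d((0, 16), (26, 11)) = 26.4764
d((0, 16), (-10, 3)) = 16.4012
d((0, 16), (-5, -28)) = 44.2832
d((-7, -30), (-3, 1)) = 31.257
d((-7, -30), (-17, 1)) = 32.573
d((-7, -30), (26, 11)) = 52.6308
d((-7, -30), (-10, 3)) = 33.1361
d((-7, -30), (-5, -28)) = 2.8284 <-- minimum
d((-3, 1), (-17, 1)) = 14.0
d((-3, 1), (26, 11)) = 30.6757
d((-3, 1), (-10, 3)) = 7.2801
d((-3, 1), (-5, -28)) = 29.0689
d((-17, 1), (26, 11)) = 44.1475
d((-17, 1), (-10, 3)) = 7.2801
d((-17, 1), (-5, -28)) = 31.3847
d((26, 11), (-10, 3)) = 36.8782
d((26, 11), (-5, -28)) = 49.8197
d((-10, 3), (-5, -28)) = 31.4006

Closest pair: (-7, -30) and (-5, -28) with distance 2.8284

The closest pair is (-7, -30) and (-5, -28) with Euclidean distance 2.8284. For 8 points, brute-force pairwise comparison is shown above. For large n, the divide-and-conquer algorithm (sort by x, recurse on halves, check the dividing strip) achieves O(n log n).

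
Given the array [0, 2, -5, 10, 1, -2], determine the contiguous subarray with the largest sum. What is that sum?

Using Kadane's algorithm on [0, 2, -5, 10, 1, -2]:

Scanning through the array:
Position 1 (value 2): max_ending_here = 2, max_so_far = 2
Position 2 (value -5): max_ending_here = -3, max_so_far = 2
Position 3 (value 10): max_ending_here = 10, max_so_far = 10
Position 4 (value 1): max_ending_here = 11, max_so_far = 11
Position 5 (value -2): max_ending_here = 9, max_so_far = 11

Maximum subarray: [10, 1]
Maximum sum: 11

The maximum subarray is [10, 1] with sum 11. This subarray runs from index 3 to index 4.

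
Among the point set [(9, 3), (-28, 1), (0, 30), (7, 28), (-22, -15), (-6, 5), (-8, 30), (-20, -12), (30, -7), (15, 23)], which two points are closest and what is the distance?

Computing all pairwise distances among 10 points:

d((9, 3), (-28, 1)) = 37.054
d((9, 3), (0, 30)) = 28.4605
d((9, 3), (7, 28)) = 25.0799
d((9, 3), (-22, -15)) = 35.8469
d((9, 3), (-6, 5)) = 15.1327
d((9, 3), (-8, 30)) = 31.9061
d((9, 3), (-20, -12)) = 32.6497
d((9, 3), (30, -7)) = 23.2594
d((9, 3), (15, 23)) = 20.8806
d((-28, 1), (0, 30)) = 40.3113
d((-28, 1), (7, 28)) = 44.2041
d((-28, 1), (-22, -15)) = 17.088
d((-28, 1), (-6, 5)) = 22.3607
d((-28, 1), (-8, 30)) = 35.2278
d((-28, 1), (-20, -12)) = 15.2643
d((-28, 1), (30, -7)) = 58.5491
d((-28, 1), (15, 23)) = 48.3011
d((0, 30), (7, 28)) = 7.2801
d((0, 30), (-22, -15)) = 50.0899
d((0, 30), (-6, 5)) = 25.7099
d((0, 30), (-8, 30)) = 8.0
d((0, 30), (-20, -12)) = 46.5188
d((0, 30), (30, -7)) = 47.634
d((0, 30), (15, 23)) = 16.5529
d((7, 28), (-22, -15)) = 51.8652
d((7, 28), (-6, 5)) = 26.4197
d((7, 28), (-8, 30)) = 15.1327
d((7, 28), (-20, -12)) = 48.2597
d((7, 28), (30, -7)) = 41.8808
d((7, 28), (15, 23)) = 9.434
d((-22, -15), (-6, 5)) = 25.6125
d((-22, -15), (-8, 30)) = 47.1275
d((-22, -15), (-20, -12)) = 3.6056 <-- minimum
d((-22, -15), (30, -7)) = 52.6118
d((-22, -15), (15, 23)) = 53.0377
d((-6, 5), (-8, 30)) = 25.0799
d((-6, 5), (-20, -12)) = 22.0227
d((-6, 5), (30, -7)) = 37.9473
d((-6, 5), (15, 23)) = 27.6586
d((-8, 30), (-20, -12)) = 43.6807
d((-8, 30), (30, -7)) = 53.0377
d((-8, 30), (15, 23)) = 24.0416
d((-20, -12), (30, -7)) = 50.2494
d((-20, -12), (15, 23)) = 49.4975
d((30, -7), (15, 23)) = 33.541

Closest pair: (-22, -15) and (-20, -12) with distance 3.6056

The closest pair is (-22, -15) and (-20, -12) with Euclidean distance 3.6056. For 10 points, brute-force pairwise comparison is shown above. For large n, the divide-and-conquer algorithm (sort by x, recurse on halves, check the dividing strip) achieves O(n log n).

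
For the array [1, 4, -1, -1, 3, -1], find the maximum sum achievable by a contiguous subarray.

Using Kadane's algorithm on [1, 4, -1, -1, 3, -1]:

Scanning through the array:
Position 1 (value 4): max_ending_here = 5, max_so_far = 5
Position 2 (value -1): max_ending_here = 4, max_so_far = 5
Position 3 (value -1): max_ending_here = 3, max_so_far = 5
Position 4 (value 3): max_ending_here = 6, max_so_far = 6
Position 5 (value -1): max_ending_here = 5, max_so_far = 6

Maximum subarray: [1, 4, -1, -1, 3]
Maximum sum: 6

The maximum subarray is [1, 4, -1, -1, 3] with sum 6. This subarray runs from index 0 to index 4.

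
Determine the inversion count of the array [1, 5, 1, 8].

Finding inversions in [1, 5, 1, 8]:

(1, 2): arr[1]=5 > arr[2]=1

Total inversions: 1

The array has 1 inversion(s): (1,2). Each pair (i,j) satisfies i < j and arr[i] > arr[j].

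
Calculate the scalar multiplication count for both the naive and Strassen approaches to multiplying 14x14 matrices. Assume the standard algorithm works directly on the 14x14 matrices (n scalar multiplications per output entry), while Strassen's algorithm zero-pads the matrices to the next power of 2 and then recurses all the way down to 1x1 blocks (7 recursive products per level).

Matrix multiplication for 14x14 matrices:

Strassen's algorithm requires power-of-2 dimensions. Pad 14x14 to 16x16 (next power of 2).

Standard algorithm: 14^3 = 2744 multiplications
Strassen's algorithm: 7^(log2(16)) = 7^4 = 2401 multiplications
Savings: 2744 - 2401 = 343 multiplications

Standard: 2744 multiplications (14^3). Strassen: 2401 multiplications (7^4, after padding to 16x16). Strassen reduces 8 recursive multiplications to 7 at each level.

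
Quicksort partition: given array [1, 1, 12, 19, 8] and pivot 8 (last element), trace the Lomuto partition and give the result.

Lomuto partition with pivot = 8:

Initial array: [1, 1, 12, 19, 8]

arr[0]=1 <= 8: swap with position 0, array becomes [1, 1, 12, 19, 8]
arr[1]=1 <= 8: swap with position 1, array becomes [1, 1, 12, 19, 8]
arr[2]=12 > 8: no swap
arr[3]=19 > 8: no swap

Place pivot at position 2: [1, 1, 8, 19, 12]
Pivot position: 2

After partitioning with pivot 8, the array becomes [1, 1, 8, 19, 12]. The pivot is placed at index 2. All elements to the left of the pivot are <= 8, and all elements to the right are > 8.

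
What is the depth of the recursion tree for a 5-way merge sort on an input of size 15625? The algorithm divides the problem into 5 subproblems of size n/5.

For divide and conquer with division factor 5:

Problem sizes at each level:
Level 0: 15625
Level 1: 3125
Level 2: 625
Level 3: 125
Level 4: 25
Level 5: 5
Level 6: 1

The root is level 0 and the size-1 base case is level 6 (the tree spans levels 0 through 6, i.e. 7 levels counting the root), so the depth is the number of divisions: log_5(15625) = 6

The recursion tree depth is log_5(15625) = 6. At each level, the problem size is divided by 5, so it takes 6 divisions to reduce to a base case of size 1. The algorithm makes 5 recursive calls at each level.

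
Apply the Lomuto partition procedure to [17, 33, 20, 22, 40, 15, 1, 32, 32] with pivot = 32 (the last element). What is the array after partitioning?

Lomuto partition with pivot = 32:

Initial array: [17, 33, 20, 22, 40, 15, 1, 32, 32]

arr[0]=17 <= 32: swap with position 0, array becomes [17, 33, 20, 22, 40, 15, 1, 32, 32]
arr[1]=33 > 32: no swap
arr[2]=20 <= 32: swap with position 1, array becomes [17, 20, 33, 22, 40, 15, 1, 32, 32]
arr[3]=22 <= 32: swap with position 2, array becomes [17, 20, 22, 33, 40, 15, 1, 32, 32]
arr[4]=40 > 32: no swap
arr[5]=15 <= 32: swap with position 3, array becomes [17, 20, 22, 15, 40, 33, 1, 32, 32]
arr[6]=1 <= 32: swap with position 4, array becomes [17, 20, 22, 15, 1, 33, 40, 32, 32]
arr[7]=32 <= 32: swap with position 5, array becomes [17, 20, 22, 15, 1, 32, 40, 33, 32]

Place pivot at position 6: [17, 20, 22, 15, 1, 32, 32, 33, 40]
Pivot position: 6

After partitioning with pivot 32, the array becomes [17, 20, 22, 15, 1, 32, 32, 33, 40]. The pivot is placed at index 6. All elements to the left of the pivot are <= 32, and all elements to the right are > 32.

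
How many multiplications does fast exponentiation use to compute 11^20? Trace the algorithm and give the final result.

Computing 11^20 by squaring (build up from 11^1; each line after the first costs one multiplication):

11^1 = 11
11^2 = (11^1)^2 = 11^2 = 121
11^4 = (11^2)^2 = 121^2 = 14641
11^5 = 11 * 11^4 = 11 * 14641 = 161051
11^10 = (11^5)^2 = 161051^2 = 25937424601
11^20 = (11^10)^2 = 25937424601^2 = 672749994932560009201

Result: 672749994932560009201
Multiplications needed: 5 (5 lines after 11^1)

11^20 = 672749994932560009201. Using exponentiation by squaring, this requires 5 multiplications. The key idea: if the exponent is even, square the half-power; if odd, multiply by the base once.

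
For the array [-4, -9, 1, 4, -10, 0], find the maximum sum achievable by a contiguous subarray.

Using Kadane's algorithm on [-4, -9, 1, 4, -10, 0]:

Scanning through the array:
Position 1 (value -9): max_ending_here = -9, max_so_far = -4
Position 2 (value 1): max_ending_here = 1, max_so_far = 1
Position 3 (value 4): max_ending_here = 5, max_so_far = 5
Position 4 (value -10): max_ending_here = -5, max_so_far = 5
Position 5 (value 0): max_ending_here = 0, max_so_far = 5

Maximum subarray: [1, 4]
Maximum sum: 5

The maximum subarray is [1, 4] with sum 5. This subarray runs from index 2 to index 3.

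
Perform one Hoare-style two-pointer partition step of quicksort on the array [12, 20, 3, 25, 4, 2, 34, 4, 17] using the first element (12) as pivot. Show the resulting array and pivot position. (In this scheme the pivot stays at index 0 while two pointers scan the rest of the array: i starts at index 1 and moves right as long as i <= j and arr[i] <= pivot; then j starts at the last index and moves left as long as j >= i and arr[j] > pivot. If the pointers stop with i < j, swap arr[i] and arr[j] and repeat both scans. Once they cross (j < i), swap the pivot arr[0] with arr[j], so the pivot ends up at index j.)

Hoare-style two-pointer partition with pivot = 12:

Initial array: [12, 20, 3, 25, 4, 2, 34, 4, 17]

Pointers start at i = 1, j = 8.
i stops at index 1 (arr[1]=20 > 12), j stops at index 7 (arr[7]=4 <= 12): swap arr[1] and arr[7], array becomes [12, 4, 3, 25, 4, 2, 34, 20, 17]
i stops at index 3 (arr[3]=25 > 12), j stops at index 5 (arr[5]=2 <= 12): swap arr[3] and arr[5], array becomes [12, 4, 3, 2, 4, 25, 34, 20, 17]
i ends at 5, j ends at 4: the pointers have crossed (j < i), so scanning stops.

Swap pivot arr[0] with arr[4] to place pivot at position 4: [4, 4, 3, 2, 12, 25, 34, 20, 17]
Pivot position: 4

After partitioning with pivot 12, the array becomes [4, 4, 3, 2, 12, 25, 34, 20, 17]. The pivot is placed at index 4. All elements to the left of the pivot are <= 12, and all elements to the right are > 12.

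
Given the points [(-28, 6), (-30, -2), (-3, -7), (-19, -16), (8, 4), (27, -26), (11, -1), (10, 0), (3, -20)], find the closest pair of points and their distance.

Computing all pairwise distances among 9 points:

d((-28, 6), (-30, -2)) = 8.2462
d((-28, 6), (-3, -7)) = 28.178
d((-28, 6), (-19, -16)) = 23.7697
d((-28, 6), (8, 4)) = 36.0555
d((-28, 6), (27, -26)) = 63.6318
d((-28, 6), (11, -1)) = 39.6232
d((-28, 6), (10, 0)) = 38.4708
d((-28, 6), (3, -20)) = 40.4599
d((-30, -2), (-3, -7)) = 27.4591
d((-30, -2), (-19, -16)) = 17.8045
d((-30, -2), (8, 4)) = 38.4708
d((-30, -2), (27, -26)) = 61.8466
d((-30, -2), (11, -1)) = 41.0122
d((-30, -2), (10, 0)) = 40.05
d((-30, -2), (3, -20)) = 37.5899
d((-3, -7), (-19, -16)) = 18.3576
d((-3, -7), (8, 4)) = 15.5563
d((-3, -7), (27, -26)) = 35.5106
d((-3, -7), (11, -1)) = 15.2315
d((-3, -7), (10, 0)) = 14.7648
d((-3, -7), (3, -20)) = 14.3178
d((-19, -16), (8, 4)) = 33.6006
d((-19, -16), (27, -26)) = 47.0744
d((-19, -16), (11, -1)) = 33.541
d((-19, -16), (10, 0)) = 33.121
d((-19, -16), (3, -20)) = 22.3607
d((8, 4), (27, -26)) = 35.5106
d((8, 4), (11, -1)) = 5.831
d((8, 4), (10, 0)) = 4.4721
d((8, 4), (3, -20)) = 24.5153
d((27, -26), (11, -1)) = 29.6816
d((27, -26), (10, 0)) = 31.0644
d((27, -26), (3, -20)) = 24.7386
d((11, -1), (10, 0)) = 1.4142 <-- minimum
d((11, -1), (3, -20)) = 20.6155
d((10, 0), (3, -20)) = 21.1896

Closest pair: (11, -1) and (10, 0) with distance 1.4142

The closest pair is (11, -1) and (10, 0) with Euclidean distance 1.4142. For 9 points, brute-force pairwise comparison is shown above. For large n, the divide-and-conquer algorithm (sort by x, recurse on halves, check the dividing strip) achieves O(n log n).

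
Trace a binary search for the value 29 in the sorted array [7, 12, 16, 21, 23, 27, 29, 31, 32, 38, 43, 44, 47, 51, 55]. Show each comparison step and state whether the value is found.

Binary search for 29 in [7, 12, 16, 21, 23, 27, 29, 31, 32, 38, 43, 44, 47, 51, 55]:

lo=0, hi=14, mid=7, arr[mid]=31 -> 31 > 29, search left half
lo=0, hi=6, mid=3, arr[mid]=21 -> 21 < 29, search right half
lo=4, hi=6, mid=5, arr[mid]=27 -> 27 < 29, search right half
lo=6, hi=6, mid=6, arr[mid]=29 -> Found target at index 6!

Binary search finds 29 at index 6 after 4 comparisons. The search repeatedly halves the search space by comparing with the middle element.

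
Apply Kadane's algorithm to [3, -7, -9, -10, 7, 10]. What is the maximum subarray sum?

Using Kadane's algorithm on [3, -7, -9, -10, 7, 10]:

Scanning through the array:
Position 1 (value -7): max_ending_here = -4, max_so_far = 3
Position 2 (value -9): max_ending_here = -9, max_so_far = 3
Position 3 (value -10): max_ending_here = -10, max_so_far = 3
Position 4 (value 7): max_ending_here = 7, max_so_far = 7
Position 5 (value 10): max_ending_here = 17, max_so_far = 17

Maximum subarray: [7, 10]
Maximum sum: 17

The maximum subarray is [7, 10] with sum 17. This subarray runs from index 4 to index 5.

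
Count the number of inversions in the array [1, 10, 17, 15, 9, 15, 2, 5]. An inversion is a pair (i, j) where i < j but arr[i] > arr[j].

Finding inversions in [1, 10, 17, 15, 9, 15, 2, 5]:

(1, 4): arr[1]=10 > arr[4]=9
(1, 6): arr[1]=10 > arr[6]=2
(1, 7): arr[1]=10 > arr[7]=5
(2, 3): arr[2]=17 > arr[3]=15
(2, 4): arr[2]=17 > arr[4]=9
(2, 5): arr[2]=17 > arr[5]=15
(2, 6): arr[2]=17 > arr[6]=2
(2, 7): arr[2]=17 > arr[7]=5
(3, 4): arr[3]=15 > arr[4]=9
(3, 6): arr[3]=15 > arr[6]=2
(3, 7): arr[3]=15 > arr[7]=5
(4, 6): arr[4]=9 > arr[6]=2
(4, 7): arr[4]=9 > arr[7]=5
(5, 6): arr[5]=15 > arr[6]=2
(5, 7): arr[5]=15 > arr[7]=5

Total inversions: 15

The array has 15 inversion(s): (1,4), (1,6), (1,7), (2,3), (2,4), (2,5), (2,6), (2,7), (3,4), (3,6), (3,7), (4,6), (4,7), (5,6), (5,7). Each pair (i,j) satisfies i < j and arr[i] > arr[j].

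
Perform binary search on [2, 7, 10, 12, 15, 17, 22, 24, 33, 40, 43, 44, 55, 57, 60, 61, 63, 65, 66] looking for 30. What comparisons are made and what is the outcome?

Binary search for 30 in [2, 7, 10, 12, 15, 17, 22, 24, 33, 40, 43, 44, 55, 57, 60, 61, 63, 65, 66]:

lo=0, hi=18, mid=9, arr[mid]=40 -> 40 > 30, search left half
lo=0, hi=8, mid=4, arr[mid]=15 -> 15 < 30, search right half
lo=5, hi=8, mid=6, arr[mid]=22 -> 22 < 30, search right half
lo=7, hi=8, mid=7, arr[mid]=24 -> 24 < 30, search right half
lo=8, hi=8, mid=8, arr[mid]=33 -> 33 > 30, search left half
lo=8 > hi=7, target 30 not found

Binary search determines that 30 is not in the array after 5 comparisons. The search space was exhausted without finding the target.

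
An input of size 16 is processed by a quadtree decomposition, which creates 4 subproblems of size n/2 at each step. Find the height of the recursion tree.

For divide and conquer with division factor 2:

Problem sizes at each level:
Level 0: 16
Level 1: 8
Level 2: 4
Level 3: 2
Level 4: 1

The root is level 0 and the size-1 base case is level 4 (the tree spans levels 0 through 4, i.e. 5 levels counting the root), so the depth is the number of divisions: log_2(16) = 4

The recursion tree depth is log_2(16) = 4. At each level, the problem size is divided by 2, so it takes 4 divisions to reduce to a base case of size 1. The algorithm makes 4 recursive calls at each level.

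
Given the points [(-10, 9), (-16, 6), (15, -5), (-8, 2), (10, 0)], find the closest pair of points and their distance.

Computing all pairwise distances among 5 points:

d((-10, 9), (-16, 6)) = 6.7082 <-- minimum
d((-10, 9), (15, -5)) = 28.6531
d((-10, 9), (-8, 2)) = 7.2801
d((-10, 9), (10, 0)) = 21.9317
d((-16, 6), (15, -5)) = 32.8938
d((-16, 6), (-8, 2)) = 8.9443
d((-16, 6), (10, 0)) = 26.6833
d((15, -5), (-8, 2)) = 24.0416
d((15, -5), (10, 0)) = 7.0711
d((-8, 2), (10, 0)) = 18.1108

Closest pair: (-10, 9) and (-16, 6) with distance 6.7082

The closest pair is (-10, 9) and (-16, 6) with Euclidean distance 6.7082. For 5 points, brute-force pairwise comparison is shown above. For large n, the divide-and-conquer algorithm (sort by x, recurse on halves, check the dividing strip) achieves O(n log n).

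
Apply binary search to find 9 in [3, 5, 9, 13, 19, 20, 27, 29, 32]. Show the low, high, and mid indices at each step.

Binary search for 9 in [3, 5, 9, 13, 19, 20, 27, 29, 32]:

lo=0, hi=8, mid=4, arr[mid]=19 -> 19 > 9, search left half
lo=0, hi=3, mid=1, arr[mid]=5 -> 5 < 9, search right half
lo=2, hi=3, mid=2, arr[mid]=9 -> Found target at index 2!

Binary search finds 9 at index 2 after 3 comparisons. The search repeatedly halves the search space by comparing with the middle element.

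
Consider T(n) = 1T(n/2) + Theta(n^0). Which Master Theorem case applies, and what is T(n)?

Master Theorem for T(n) = 1T(n/2) + O(n^0):

a = 1, b = 2, c = 0
log_b(a) = log_2(1) = 0.0000

Case 2: c = 0 = log_2(1) = 0.0000
T(n) = O(n^0 log n) = O(log n)

For T(n) = 1T(n/2) + O(n^0): log_2(1) = 0.0000. This is Case 2 of the Master Theorem (c = log_b(a), equal work at all levels), giving O(log n).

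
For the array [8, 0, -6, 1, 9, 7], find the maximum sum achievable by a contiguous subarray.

Using Kadane's algorithm on [8, 0, -6, 1, 9, 7]:

Scanning through the array:
Position 1 (value 0): max_ending_here = 8, max_so_far = 8
Position 2 (value -6): max_ending_here = 2, max_so_far = 8
Position 3 (value 1): max_ending_here = 3, max_so_far = 8
Position 4 (value 9): max_ending_here = 12, max_so_far = 12
Position 5 (value 7): max_ending_here = 19, max_so_far = 19

Maximum subarray: [8, 0, -6, 1, 9, 7]
Maximum sum: 19

The maximum subarray is [8, 0, -6, 1, 9, 7] with sum 19. This subarray runs from index 0 to index 5.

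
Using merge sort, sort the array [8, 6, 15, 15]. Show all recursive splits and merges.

Merge sort trace:

Split: [8, 6, 15, 15] -> [8, 6] and [15, 15]
  Split: [8, 6] -> [8] and [6]
  Merge: [8] + [6] -> [6, 8]
  Split: [15, 15] -> [15] and [15]
  Merge: [15] + [15] -> [15, 15]
Merge: [6, 8] + [15, 15] -> [6, 8, 15, 15]

Final sorted array: [6, 8, 15, 15]

The merge sort proceeds by recursively splitting the array and merging sorted halves.
After all merges, the sorted array is [6, 8, 15, 15].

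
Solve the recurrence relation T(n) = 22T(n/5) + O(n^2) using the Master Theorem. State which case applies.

Master Theorem for T(n) = 22T(n/5) + O(n^2):

a = 22, b = 5, c = 2
log_b(a) = log_5(22) = 1.9206

Case 3: c = 2 > log_5(22) = 1.9206
T(n) = O(n^2) = O(n^2)

For T(n) = 22T(n/5) + O(n^2): log_5(22) = 1.9206. This is Case 3 of the Master Theorem (c > log_b(a), work dominated by root), giving O(n^2).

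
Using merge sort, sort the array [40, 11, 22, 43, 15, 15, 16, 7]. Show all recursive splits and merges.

Merge sort trace:

Split: [40, 11, 22, 43, 15, 15, 16, 7] -> [40, 11, 22, 43] and [15, 15, 16, 7]
  Split: [40, 11, 22, 43] -> [40, 11] and [22, 43]
    Split: [40, 11] -> [40] and [11]
    Merge: [40] + [11] -> [11, 40]
    Split: [22, 43] -> [22] and [43]
    Merge: [22] + [43] -> [22, 43]
  Merge: [11, 40] + [22, 43] -> [11, 22, 40, 43]
  Split: [15, 15, 16, 7] -> [15, 15] and [16, 7]
    Split: [15, 15] -> [15] and [15]
    Merge: [15] + [15] -> [15, 15]
    Split: [16, 7] -> [16] and [7]
    Merge: [16] + [7] -> [7, 16]
  Merge: [15, 15] + [7, 16] -> [7, 15, 15, 16]
Merge: [11, 22, 40, 43] + [7, 15, 15, 16] -> [7, 11, 15, 15, 16, 22, 40, 43]

Final sorted array: [7, 11, 15, 15, 16, 22, 40, 43]

The merge sort proceeds by recursively splitting the array and merging sorted halves.
After all merges, the sorted array is [7, 11, 15, 15, 16, 22, 40, 43].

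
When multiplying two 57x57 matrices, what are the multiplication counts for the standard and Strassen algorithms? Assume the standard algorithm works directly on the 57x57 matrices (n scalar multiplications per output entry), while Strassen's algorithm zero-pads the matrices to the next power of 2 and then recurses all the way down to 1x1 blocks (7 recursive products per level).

Matrix multiplication for 57x57 matrices:

Strassen's algorithm requires power-of-2 dimensions. Pad 57x57 to 64x64 (next power of 2).

Standard algorithm: 57^3 = 185193 multiplications
Strassen's algorithm: 7^(log2(64)) = 7^6 = 117649 multiplications
Savings: 185193 - 117649 = 67544 multiplications

Standard: 185193 multiplications (57^3). Strassen: 117649 multiplications (7^6, after padding to 64x64). Strassen reduces 8 recursive multiplications to 7 at each level.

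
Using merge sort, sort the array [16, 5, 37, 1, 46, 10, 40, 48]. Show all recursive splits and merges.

Merge sort trace:

Split: [16, 5, 37, 1, 46, 10, 40, 48] -> [16, 5, 37, 1] and [46, 10, 40, 48]
  Split: [16, 5, 37, 1] -> [16, 5] and [37, 1]
    Split: [16, 5] -> [16] and [5]
    Merge: [16] + [5] -> [5, 16]
    Split: [37, 1] -> [37] and [1]
    Merge: [37] + [1] -> [1, 37]
  Merge: [5, 16] + [1, 37] -> [1, 5, 16, 37]
  Split: [46, 10, 40, 48] -> [46, 10] and [40, 48]
    Split: [46, 10] -> [46] and [10]
    Merge: [46] + [10] -> [10, 46]
    Split: [40, 48] -> [40] and [48]
    Merge: [40] + [48] -> [40, 48]
  Merge: [10, 46] + [40, 48] -> [10, 40, 46, 48]
Merge: [1, 5, 16, 37] + [10, 40, 46, 48] -> [1, 5, 10, 16, 37, 40, 46, 48]

Final sorted array: [1, 5, 10, 16, 37, 40, 46, 48]

The merge sort proceeds by recursively splitting the array and merging sorted halves.
After all merges, the sorted array is [1, 5, 10, 16, 37, 40, 46, 48].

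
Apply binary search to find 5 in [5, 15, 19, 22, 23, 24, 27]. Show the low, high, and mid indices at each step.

Binary search for 5 in [5, 15, 19, 22, 23, 24, 27]:

lo=0, hi=6, mid=3, arr[mid]=22 -> 22 > 5, search left half
lo=0, hi=2, mid=1, arr[mid]=15 -> 15 > 5, search left half
lo=0, hi=0, mid=0, arr[mid]=5 -> Found target at index 0!

Binary search finds 5 at index 0 after 3 comparisons. The search repeatedly halves the search space by comparing with the middle element.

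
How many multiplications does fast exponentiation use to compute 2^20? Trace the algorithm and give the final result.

Computing 2^20 by squaring (build up from 2^1; each line after the first costs one multiplication):

2^1 = 2
2^2 = (2^1)^2 = 2^2 = 4
2^4 = (2^2)^2 = 4^2 = 16
2^5 = 2 * 2^4 = 2 * 16 = 32
2^10 = (2^5)^2 = 32^2 = 1024
2^20 = (2^10)^2 = 1024^2 = 1048576

Result: 1048576
Multiplications needed: 5 (5 lines after 2^1)

2^20 = 1048576. Using exponentiation by squaring, this requires 5 multiplications. The key idea: if the exponent is even, square the half-power; if odd, multiply by the base once.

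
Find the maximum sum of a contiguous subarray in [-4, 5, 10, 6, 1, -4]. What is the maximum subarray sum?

Using Kadane's algorithm on [-4, 5, 10, 6, 1, -4]:

Scanning through the array:
Position 1 (value 5): max_ending_here = 5, max_so_far = 5
Position 2 (value 10): max_ending_here = 15, max_so_far = 15
Position 3 (value 6): max_ending_here = 21, max_so_far = 21
Position 4 (value 1): max_ending_here = 22, max_so_far = 22
Position 5 (value -4): max_ending_here = 18, max_so_far = 22

Maximum subarray: [5, 10, 6, 1]
Maximum sum: 22

The maximum subarray is [5, 10, 6, 1] with sum 22. This subarray runs from index 1 to index 4.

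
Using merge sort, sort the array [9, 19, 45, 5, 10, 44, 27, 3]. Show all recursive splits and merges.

Merge sort trace:

Split: [9, 19, 45, 5, 10, 44, 27, 3] -> [9, 19, 45, 5] and [10, 44, 27, 3]
  Split: [9, 19, 45, 5] -> [9, 19] and [45, 5]
    Split: [9, 19] -> [9] and [19]
    Merge: [9] + [19] -> [9, 19]
    Split: [45, 5] -> [45] and [5]
    Merge: [45] + [5] -> [5, 45]
  Merge: [9, 19] + [5, 45] -> [5, 9, 19, 45]
  Split: [10, 44, 27, 3] -> [10, 44] and [27, 3]
    Split: [10, 44] -> [10] and [44]
    Merge: [10] + [44] -> [10, 44]
    Split: [27, 3] -> [27] and [3]
    Merge: [27] + [3] -> [3, 27]
  Merge: [10, 44] + [3, 27] -> [3, 10, 27, 44]
Merge: [5, 9, 19, 45] + [3, 10, 27, 44] -> [3, 5, 9, 10, 19, 27, 44, 45]

Final sorted array: [3, 5, 9, 10, 19, 27, 44, 45]

The merge sort proceeds by recursively splitting the array and merging sorted halves.
After all merges, the sorted array is [3, 5, 9, 10, 19, 27, 44, 45].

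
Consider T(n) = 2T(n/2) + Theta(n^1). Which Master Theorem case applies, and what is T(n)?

Master Theorem for T(n) = 2T(n/2) + O(n^1):

a = 2, b = 2, c = 1
log_b(a) = log_2(2) = 1.0000

Case 2: c = 1 = log_2(2) = 1.0000
T(n) = O(n^1 log n) = O(n log n)

For T(n) = 2T(n/2) + O(n^1): log_2(2) = 1.0000. This is Case 2 of the Master Theorem (c = log_b(a), equal work at all levels), giving O(n log n).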